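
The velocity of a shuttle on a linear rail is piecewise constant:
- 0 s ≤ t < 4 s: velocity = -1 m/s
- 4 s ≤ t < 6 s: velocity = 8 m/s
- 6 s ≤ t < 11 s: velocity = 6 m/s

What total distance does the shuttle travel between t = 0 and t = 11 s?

Distance (not displacement) is the total path length: add the absolute areas under v-t.
0–4 s: |-1| × 4 = 4 m
4–6 s: |8| × 2 = 16 m
6–11 s: |6| × 5 = 30 m
Total distance = 50 m

50 m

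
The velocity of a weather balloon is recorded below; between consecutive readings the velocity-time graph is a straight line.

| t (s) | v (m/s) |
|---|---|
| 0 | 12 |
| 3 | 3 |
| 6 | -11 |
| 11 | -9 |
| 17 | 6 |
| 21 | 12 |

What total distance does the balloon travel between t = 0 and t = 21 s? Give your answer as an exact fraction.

Distance (not displacement) is the total path length: add the absolute areas under v-t.
0–3 s: |½(12 + 3)(3)| = 22.5 m
3–6 s: v = 0 at t = 51/14 s; triangle areas 27/28 + 363/28 = 195/14 m
6–11 s: |½(-11 + -9)(5)| = 50 m
11–17 s: v = 0 at t = 14.6 s; triangle areas 16.2 + 7.2 = 23.4 m
17–21 s: |½(6 + 12)(4)| = 36 m
Total distance = 5104/35 m

5104/35 m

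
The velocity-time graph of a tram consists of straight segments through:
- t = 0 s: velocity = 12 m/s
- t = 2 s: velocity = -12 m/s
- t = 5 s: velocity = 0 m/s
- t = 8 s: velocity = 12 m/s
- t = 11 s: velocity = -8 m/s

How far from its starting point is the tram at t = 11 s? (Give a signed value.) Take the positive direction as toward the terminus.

Net displacement equals the area under the velocity-time graph (areas below the axis count negative).
0–2 s: ½(12 + -12)(2) = 0 m
2–5 s: ½(-12 + 0)(3) = -18 m
5–8 s: ½(0 + 12)(3) = 18 m
8–11 s: ½(12 + -8)(3) = 6 m
Net displacement = 6 m

6 m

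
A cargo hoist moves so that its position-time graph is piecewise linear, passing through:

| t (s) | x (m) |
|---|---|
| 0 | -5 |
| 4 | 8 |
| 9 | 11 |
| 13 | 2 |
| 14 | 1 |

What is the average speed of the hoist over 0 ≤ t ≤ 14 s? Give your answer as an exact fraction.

Average speed = (total path length)/(elapsed time); on a piecewise-linear x-t graph the path length is Σ|Δx|.
0–4 s: |Δx| = |8 − -5| = 13 m
4–9 s: |Δx| = |11 − 8| = 3 m
9–13 s: |Δx| = |2 − 11| = 9 m
13–14 s: |Δx| = |1 − 2| = 1 m
Total path = 26 m; average speed = 26/14 = 13/7 m/s.

13/7 m/s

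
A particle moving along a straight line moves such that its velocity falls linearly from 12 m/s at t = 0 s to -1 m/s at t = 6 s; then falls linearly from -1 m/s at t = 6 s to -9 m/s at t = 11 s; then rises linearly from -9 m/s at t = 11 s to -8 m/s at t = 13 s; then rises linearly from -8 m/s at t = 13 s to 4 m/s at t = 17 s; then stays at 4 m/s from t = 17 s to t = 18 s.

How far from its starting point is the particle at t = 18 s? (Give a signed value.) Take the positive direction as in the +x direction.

Net displacement equals the area under the velocity-time graph (areas below the axis count negative).
0–6 s: ½(12 + -1)(6) = 33 m
6–11 s: ½(-1 + -9)(5) = -25 m
11–13 s: ½(-9 + -8)(2) = -17 m
13–17 s: ½(-8 + 4)(4) = -8 m
17–18 s: 4 × 1 = 4 m
Net displacement = -13 m

-13 m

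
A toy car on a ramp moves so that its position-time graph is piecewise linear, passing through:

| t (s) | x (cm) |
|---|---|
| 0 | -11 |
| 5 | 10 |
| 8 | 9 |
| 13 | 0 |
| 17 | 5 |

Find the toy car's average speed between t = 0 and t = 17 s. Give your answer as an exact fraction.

Average speed = (total path length)/(elapsed time); on a piecewise-linear x-t graph the path length is Σ|Δx|.
0–5 s: |Δx| = |10 − -11| = 21 cm
5–8 s: |Δx| = |9 − 10| = 1 cm
8–13 s: |Δx| = |0 − 9| = 9 cm
13–17 s: |Δx| = |5 − 0| = 5 cm
Total path = 36 cm; average speed = 36/17 = 36/17 cm/s.

36/17 cm/s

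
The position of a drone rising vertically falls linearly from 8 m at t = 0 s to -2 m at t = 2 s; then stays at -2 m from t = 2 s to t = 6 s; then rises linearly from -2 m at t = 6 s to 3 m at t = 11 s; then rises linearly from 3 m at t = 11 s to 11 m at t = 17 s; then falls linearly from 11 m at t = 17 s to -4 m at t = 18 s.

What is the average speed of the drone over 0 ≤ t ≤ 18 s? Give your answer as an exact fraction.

Average speed = (total path length)/(elapsed time); on a piecewise-linear x-t graph the path length is Σ|Δx|.
0–2 s: |Δx| = |-2 − 8| = 10 m
2–6 s: |Δx| = |-2 − -2| = 0 m
6–11 s: |Δx| = |3 − -2| = 5 m
11–17 s: |Δx| = |11 − 3| = 8 m
17–18 s: |Δx| = |-4 − 11| = 15 m
Total path = 38 m; average speed = 38/18 = 19/9 m/s.

19/9 m/s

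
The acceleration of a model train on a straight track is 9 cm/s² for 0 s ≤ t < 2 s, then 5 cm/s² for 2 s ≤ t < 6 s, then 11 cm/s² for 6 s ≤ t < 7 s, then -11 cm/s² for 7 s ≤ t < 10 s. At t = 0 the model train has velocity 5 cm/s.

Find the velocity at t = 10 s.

Δv equals the area under the a-t graph; then v = v₀ + Δv.
0–2 s: 9 × 2 = 18 cm/s
2–6 s: 5 × 4 = 20 cm/s
6–7 s: 11 × 1 = 11 cm/s
7–10 s: -11 × 3 = -33 cm/s
Δv = 16 cm/s, so v(10) = 5 + (16) = 21 cm/s.

21 cm/s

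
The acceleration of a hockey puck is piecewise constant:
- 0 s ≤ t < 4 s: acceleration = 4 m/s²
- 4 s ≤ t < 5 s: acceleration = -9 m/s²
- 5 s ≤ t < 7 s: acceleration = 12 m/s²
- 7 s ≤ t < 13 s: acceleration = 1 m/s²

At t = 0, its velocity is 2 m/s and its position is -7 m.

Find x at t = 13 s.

On each constant-a segment, Δv = aΔt and Δx = v₀Δt + ½aΔt²; chain segment to segment.
0–4 s: v starts 2 m/s; Δx = 2·4 + ½·4·4² = 40 m; v ends 18 m/s.
4–5 s: v starts 18 m/s; Δx = 18·1 + ½·-9·1² = 13.5 m; v ends 9 m/s.
5–7 s: v starts 9 m/s; Δx = 9·2 + ½·12·2² = 42 m; v ends 33 m/s.
7–13 s: v starts 33 m/s; Δx = 33·6 + ½·1·6² = 216 m; v ends 39 m/s.
x(13) = -7 + Σ Δx = 304.5 m.

304.5 m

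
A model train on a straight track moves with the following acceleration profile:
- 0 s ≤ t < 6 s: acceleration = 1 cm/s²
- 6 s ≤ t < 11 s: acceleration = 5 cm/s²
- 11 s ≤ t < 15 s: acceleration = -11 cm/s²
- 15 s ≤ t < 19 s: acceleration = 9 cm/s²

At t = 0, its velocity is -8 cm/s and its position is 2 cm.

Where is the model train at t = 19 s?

On each constant-a segment, Δv = aΔt and Δx = v₀Δt + ½aΔt²; chain segment to segment.
0–6 s: v starts -8 cm/s; Δx = -8·6 + ½·1·6² = -30 cm; v ends -2 cm/s.
6–11 s: v starts -2 cm/s; Δx = -2·5 + ½·5·5² = 52.5 cm; v ends 23 cm/s.
11–15 s: v starts 23 cm/s; Δx = 23·4 + ½·-11·4² = 4 cm; v ends -21 cm/s.
15–19 s: v starts -21 cm/s; Δx = -21·4 + ½·9·4² = -12 cm; v ends 15 cm/s.
x(19) = 2 + Σ Δx = 16.5 cm.

16.5 cm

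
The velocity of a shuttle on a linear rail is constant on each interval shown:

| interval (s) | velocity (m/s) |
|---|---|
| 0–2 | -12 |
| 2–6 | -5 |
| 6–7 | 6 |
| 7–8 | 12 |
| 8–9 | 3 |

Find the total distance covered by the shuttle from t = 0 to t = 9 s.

Total distance travelled is ∫|v| dt — sum the magnitudes of each area piece.
0–2 s: |-12| × 2 = 24 m
2–6 s: |-5| × 4 = 20 m
6–7 s: |6| × 1 = 6 m
7–8 s: |12| × 1 = 12 m
8–9 s: |3| × 1 = 3 m
Total distance = 65 m

65 m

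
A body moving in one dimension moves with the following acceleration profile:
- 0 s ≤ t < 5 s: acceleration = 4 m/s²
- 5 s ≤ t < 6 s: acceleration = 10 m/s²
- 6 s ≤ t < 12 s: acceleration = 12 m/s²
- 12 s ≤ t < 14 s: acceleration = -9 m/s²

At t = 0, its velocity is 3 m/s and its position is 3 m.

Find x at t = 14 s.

On each constant-a segment, Δv = aΔt and Δx = v₀Δt + ½aΔt²; chain segment to segment.
0–5 s: v starts 3 m/s; Δx = 3·5 + ½·4·5² = 65 m; v ends 23 m/s.
5–6 s: v starts 23 m/s; Δx = 23·1 + ½·10·1² = 28 m; v ends 33 m/s.
6–12 s: v starts 33 m/s; Δx = 33·6 + ½·12·6² = 414 m; v ends 105 m/s.
12–14 s: v starts 105 m/s; Δx = 105·2 + ½·-9·2² = 192 m; v ends 87 m/s.
x(14) = 3 + Σ Δx = 702 m.

702 m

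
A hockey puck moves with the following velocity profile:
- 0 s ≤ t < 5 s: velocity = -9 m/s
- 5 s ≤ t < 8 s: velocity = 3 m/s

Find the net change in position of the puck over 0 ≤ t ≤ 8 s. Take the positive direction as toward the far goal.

Net displacement equals the area under the velocity-time graph (areas below the axis count negative).
0–5 s: -9 × 5 = -45 m
5–8 s: 3 × 3 = 9 m
Net displacement = -36 m

-36 m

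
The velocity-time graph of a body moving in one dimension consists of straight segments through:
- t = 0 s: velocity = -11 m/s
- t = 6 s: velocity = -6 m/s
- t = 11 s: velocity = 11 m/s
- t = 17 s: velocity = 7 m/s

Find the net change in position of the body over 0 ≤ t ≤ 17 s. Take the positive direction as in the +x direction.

Displacement is the signed area under the v-t curve.
0–6 s: ½(-11 + -6)(6) = -51 m
6–11 s: ½(-6 + 11)(5) = 12.5 m
11–17 s: ½(11 + 7)(6) = 54 m
Net displacement = 15.5 m

15.5 m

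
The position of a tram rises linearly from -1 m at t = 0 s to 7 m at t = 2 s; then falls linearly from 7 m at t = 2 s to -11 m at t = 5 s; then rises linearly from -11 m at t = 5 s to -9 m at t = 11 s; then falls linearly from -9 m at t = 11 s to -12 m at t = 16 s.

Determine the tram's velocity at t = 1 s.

4 m/s

Velocity is the slope of the x-t graph on 0–2 s: (7 − -1)/(2 − 0) = 4 m/s.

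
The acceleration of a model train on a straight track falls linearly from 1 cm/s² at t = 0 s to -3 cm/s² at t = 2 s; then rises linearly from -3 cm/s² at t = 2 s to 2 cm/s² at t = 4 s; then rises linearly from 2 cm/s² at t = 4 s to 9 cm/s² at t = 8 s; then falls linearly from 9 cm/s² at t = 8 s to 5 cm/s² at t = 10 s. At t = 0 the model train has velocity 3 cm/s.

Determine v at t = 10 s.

36 cm/s

Δv equals the area under the a-t graph; then v = v₀ + Δv.
0–2 s: ½(1 + -3)(2) = -2 cm/s
2–4 s: ½(-3 + 2)(2) = -1 cm/s
4–8 s: ½(2 + 9)(4) = 22 cm/s
8–10 s: ½(9 + 5)(2) = 14 cm/s
Δv = 33 cm/s, so v(10) = 3 + (33) = 36 cm/s.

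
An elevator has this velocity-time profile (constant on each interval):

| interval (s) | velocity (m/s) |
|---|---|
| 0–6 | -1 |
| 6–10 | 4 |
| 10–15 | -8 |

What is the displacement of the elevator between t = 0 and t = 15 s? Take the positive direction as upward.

-30 m

Displacement is the signed area under the v-t curve.
0–6 s: -1 × 6 = -6 m
6–10 s: 4 × 4 = 16 m
10–15 s: -8 × 5 = -40 m
Net displacement = -30 m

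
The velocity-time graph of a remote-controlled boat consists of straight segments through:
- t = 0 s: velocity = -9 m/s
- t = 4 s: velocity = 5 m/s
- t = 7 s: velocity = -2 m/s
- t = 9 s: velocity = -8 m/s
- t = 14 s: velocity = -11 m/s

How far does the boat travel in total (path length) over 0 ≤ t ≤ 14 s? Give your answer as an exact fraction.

Total distance travelled is ∫|v| dt — sum the magnitudes of each area piece.
0–4 s: v = 0 at t = 18/7 s; triangle areas 81/7 + 25/7 = 106/7 m
4–7 s: v = 0 at t = 43/7 s; triangle areas 75/14 + 6/7 = 87/14 m
7–9 s: |½(-2 + -8)(2)| = 10 m
9–14 s: |½(-8 + -11)(5)| = 47.5 m
Total distance = 552/7 m

552/7 m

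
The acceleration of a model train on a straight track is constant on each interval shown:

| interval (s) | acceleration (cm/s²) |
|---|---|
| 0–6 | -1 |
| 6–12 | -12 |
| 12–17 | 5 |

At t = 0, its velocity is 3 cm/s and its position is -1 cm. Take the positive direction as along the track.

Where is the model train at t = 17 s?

On each constant-a segment, Δv = aΔt and Δx = v₀Δt + ½aΔt²; chain segment to segment.
0–6 s: v starts 3 cm/s; Δx = 3·6 + ½·-1·6² = 0 cm; v ends -3 cm/s.
6–12 s: v starts -3 cm/s; Δx = -3·6 + ½·-12·6² = -234 cm; v ends -75 cm/s.
12–17 s: v starts -75 cm/s; Δx = -75·5 + ½·5·5² = -312.5 cm; v ends -50 cm/s.
x(17) = -1 + Σ Δx = -547.5 cm.

-547.5 cm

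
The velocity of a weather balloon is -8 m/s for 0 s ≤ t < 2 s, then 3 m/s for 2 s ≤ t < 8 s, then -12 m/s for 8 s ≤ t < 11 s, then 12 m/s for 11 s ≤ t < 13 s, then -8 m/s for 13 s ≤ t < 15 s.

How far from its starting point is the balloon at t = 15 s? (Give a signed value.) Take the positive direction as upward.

-26 m

Net displacement equals the area under the velocity-time graph (areas below the axis count negative).
0–2 s: -8 × 2 = -16 m
2–8 s: 3 × 6 = 18 m
8–11 s: -12 × 3 = -36 m
11–13 s: 12 × 2 = 24 m
13–15 s: -8 × 2 = -16 m
Net displacement = -26 m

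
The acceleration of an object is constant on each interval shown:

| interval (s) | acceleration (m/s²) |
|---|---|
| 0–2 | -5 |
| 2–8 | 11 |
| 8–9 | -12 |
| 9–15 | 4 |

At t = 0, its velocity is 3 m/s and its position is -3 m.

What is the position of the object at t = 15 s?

556 m

On each constant-a segment, Δv = aΔt and Δx = v₀Δt + ½aΔt²; chain segment to segment.
0–2 s: v starts 3 m/s; Δx = 3·2 + ½·-5·2² = -4 m; v ends -7 m/s.
2–8 s: v starts -7 m/s; Δx = -7·6 + ½·11·6² = 156 m; v ends 59 m/s.
8–9 s: v starts 59 m/s; Δx = 59·1 + ½·-12·1² = 53 m; v ends 47 m/s.
9–15 s: v starts 47 m/s; Δx = 47·6 + ½·4·6² = 354 m; v ends 71 m/s.
x(15) = -3 + Σ Δx = 556 m.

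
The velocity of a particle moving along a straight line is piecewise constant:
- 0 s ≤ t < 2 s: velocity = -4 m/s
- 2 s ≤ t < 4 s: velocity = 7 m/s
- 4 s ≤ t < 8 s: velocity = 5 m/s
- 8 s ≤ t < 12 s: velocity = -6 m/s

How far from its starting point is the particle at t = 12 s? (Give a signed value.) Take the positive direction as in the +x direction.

Displacement is the signed area under the v-t curve.
0–2 s: -4 × 2 = -8 m
2–4 s: 7 × 2 = 14 m
4–8 s: 5 × 4 = 20 m
8–12 s: -6 × 4 = -24 m
Net displacement = 2 m

2 m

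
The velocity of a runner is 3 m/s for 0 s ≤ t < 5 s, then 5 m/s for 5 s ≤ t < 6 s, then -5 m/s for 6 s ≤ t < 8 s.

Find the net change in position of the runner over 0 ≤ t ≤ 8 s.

Net displacement equals the area under the velocity-time graph (areas below the axis count negative).
0–5 s: 3 × 5 = 15 m
5–6 s: 5 × 1 = 5 m
6–8 s: -5 × 2 = -10 m
Net displacement = 10 m

10 m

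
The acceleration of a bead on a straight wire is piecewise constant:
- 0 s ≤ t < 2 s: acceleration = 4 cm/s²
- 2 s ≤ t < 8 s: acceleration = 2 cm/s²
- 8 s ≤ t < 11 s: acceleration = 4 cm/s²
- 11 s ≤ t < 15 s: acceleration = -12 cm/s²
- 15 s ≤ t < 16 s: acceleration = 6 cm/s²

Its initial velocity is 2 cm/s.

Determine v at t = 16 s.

-8 cm/s

Δv equals the area under the a-t graph; then v = v₀ + Δv.
0–2 s: 4 × 2 = 8 cm/s
2–8 s: 2 × 6 = 12 cm/s
8–11 s: 4 × 3 = 12 cm/s
11–15 s: -12 × 4 = -48 cm/s
15–16 s: 6 × 1 = 6 cm/s
Δv = -10 cm/s, so v(16) = 2 + (-10) = -8 cm/s.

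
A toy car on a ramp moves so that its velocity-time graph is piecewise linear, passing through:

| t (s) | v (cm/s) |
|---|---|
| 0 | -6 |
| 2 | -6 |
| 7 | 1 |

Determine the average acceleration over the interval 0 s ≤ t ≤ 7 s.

1 cm/s²

Average acceleration = Δv/Δt = (1 − -6)/(7 − 0) = 1 cm/s².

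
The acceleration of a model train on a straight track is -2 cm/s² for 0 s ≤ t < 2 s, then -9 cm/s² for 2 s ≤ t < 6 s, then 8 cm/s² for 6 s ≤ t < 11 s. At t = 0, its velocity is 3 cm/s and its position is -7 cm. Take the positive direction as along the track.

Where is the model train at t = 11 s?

-166 cm

On each constant-a segment, Δv = aΔt and Δx = v₀Δt + ½aΔt²; chain segment to segment.
0–2 s: v starts 3 cm/s; Δx = 3·2 + ½·-2·2² = 2 cm; v ends -1 cm/s.
2–6 s: v starts -1 cm/s; Δx = -1·4 + ½·-9·4² = -76 cm; v ends -37 cm/s.
6–11 s: v starts -37 cm/s; Δx = -37·5 + ½·8·5² = -85 cm; v ends 3 cm/s.
x(11) = -7 + Σ Δx = -166 cm.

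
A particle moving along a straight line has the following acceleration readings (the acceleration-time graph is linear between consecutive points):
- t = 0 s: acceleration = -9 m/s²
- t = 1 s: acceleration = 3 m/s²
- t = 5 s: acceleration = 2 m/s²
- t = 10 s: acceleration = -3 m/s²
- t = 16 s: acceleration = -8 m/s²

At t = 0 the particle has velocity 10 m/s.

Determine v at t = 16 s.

Δv equals the area under the a-t graph; then v = v₀ + Δv.
0–1 s: ½(-9 + 3)(1) = -3 m/s
1–5 s: ½(3 + 2)(4) = 10 m/s
5–10 s: ½(2 + -3)(5) = -2.5 m/s
10–16 s: ½(-3 + -8)(6) = -33 m/s
Δv = -28.5 m/s, so v(16) = 10 + (-28.5) = -18.5 m/s.

-18.5 m/s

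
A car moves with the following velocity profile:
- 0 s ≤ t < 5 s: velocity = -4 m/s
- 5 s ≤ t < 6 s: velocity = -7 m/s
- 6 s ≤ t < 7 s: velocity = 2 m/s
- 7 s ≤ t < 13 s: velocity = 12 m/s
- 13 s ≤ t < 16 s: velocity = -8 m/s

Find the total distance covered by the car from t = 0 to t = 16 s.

Distance (not displacement) is the total path length: add the absolute areas under v-t.
0–5 s: |-4| × 5 = 20 m
5–6 s: |-7| × 1 = 7 m
6–7 s: |2| × 1 = 2 m
7–13 s: |12| × 6 = 72 m
13–16 s: |-8| × 3 = 24 m
Total distance = 125 m

125 m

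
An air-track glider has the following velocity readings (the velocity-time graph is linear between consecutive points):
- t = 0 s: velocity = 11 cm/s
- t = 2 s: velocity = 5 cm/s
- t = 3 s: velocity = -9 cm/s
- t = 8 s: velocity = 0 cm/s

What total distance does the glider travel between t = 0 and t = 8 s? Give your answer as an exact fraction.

Distance (not displacement) is the total path length: add the absolute areas under v-t.
0–2 s: |½(11 + 5)(2)| = 16 cm
2–3 s: v = 0 at t = 33/14 s; triangle areas 25/28 + 81/28 = 53/14 cm
3–8 s: |½(-9 + 0)(5)| = 22.5 cm
Total distance = 296/7 cm

296/7 cm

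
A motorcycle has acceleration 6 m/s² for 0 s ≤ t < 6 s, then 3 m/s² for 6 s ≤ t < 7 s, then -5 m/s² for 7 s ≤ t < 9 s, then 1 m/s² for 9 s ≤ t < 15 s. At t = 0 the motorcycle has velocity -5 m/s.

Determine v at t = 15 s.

30 m/s

Δv equals the area under the a-t graph; then v = v₀ + Δv.
0–6 s: 6 × 6 = 36 m/s
6–7 s: 3 × 1 = 3 m/s
7–9 s: -5 × 2 = -10 m/s
9–15 s: 1 × 6 = 6 m/s
Δv = 35 m/s, so v(15) = -5 + (35) = 30 m/s.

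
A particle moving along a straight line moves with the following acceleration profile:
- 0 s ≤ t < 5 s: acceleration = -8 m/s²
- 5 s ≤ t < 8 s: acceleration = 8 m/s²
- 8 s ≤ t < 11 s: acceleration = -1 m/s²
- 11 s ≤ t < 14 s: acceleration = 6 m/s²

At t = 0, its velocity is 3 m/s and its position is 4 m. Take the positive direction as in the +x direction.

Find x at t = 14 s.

-220.5 m

On each constant-a segment, Δv = aΔt and Δx = v₀Δt + ½aΔt²; chain segment to segment.
0–5 s: v starts 3 m/s; Δx = 3·5 + ½·-8·5² = -85 m; v ends -37 m/s.
5–8 s: v starts -37 m/s; Δx = -37·3 + ½·8·3² = -75 m; v ends -13 m/s.
8–11 s: v starts -13 m/s; Δx = -13·3 + ½·-1·3² = -43.5 m; v ends -16 m/s.
11–14 s: v starts -16 m/s; Δx = -16·3 + ½·6·3² = -21 m; v ends 2 m/s.
x(14) = 4 + Σ Δx = -220.5 m.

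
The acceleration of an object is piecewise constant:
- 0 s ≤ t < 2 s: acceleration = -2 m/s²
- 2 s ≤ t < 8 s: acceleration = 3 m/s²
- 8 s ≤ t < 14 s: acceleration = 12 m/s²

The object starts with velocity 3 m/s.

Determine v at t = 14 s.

89 m/s

Δv equals the area under the a-t graph; then v = v₀ + Δv.
0–2 s: -2 × 2 = -4 m/s
2–8 s: 3 × 6 = 18 m/s
8–14 s: 12 × 6 = 72 m/s
Δv = 86 m/s, so v(14) = 3 + (86) = 89 m/s.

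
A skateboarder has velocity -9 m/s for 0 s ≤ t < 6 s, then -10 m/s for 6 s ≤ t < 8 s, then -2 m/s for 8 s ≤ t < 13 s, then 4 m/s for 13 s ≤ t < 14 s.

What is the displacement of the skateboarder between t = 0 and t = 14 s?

Net displacement equals the area under the velocity-time graph (areas below the axis count negative).
0–6 s: -9 × 6 = -54 m
6–8 s: -10 × 2 = -20 m
8–13 s: -2 × 5 = -10 m
13–14 s: 4 × 1 = 4 m
Net displacement = -80 m

-80 m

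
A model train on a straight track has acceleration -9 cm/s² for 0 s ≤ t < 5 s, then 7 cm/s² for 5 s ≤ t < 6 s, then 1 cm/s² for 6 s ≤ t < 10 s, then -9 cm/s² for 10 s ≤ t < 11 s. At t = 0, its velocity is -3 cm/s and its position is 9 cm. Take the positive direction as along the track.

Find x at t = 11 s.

On each constant-a segment, Δv = aΔt and Δx = v₀Δt + ½aΔt²; chain segment to segment.
0–5 s: v starts -3 cm/s; Δx = -3·5 + ½·-9·5² = -127.5 cm; v ends -48 cm/s.
5–6 s: v starts -48 cm/s; Δx = -48·1 + ½·7·1² = -44.5 cm; v ends -41 cm/s.
6–10 s: v starts -41 cm/s; Δx = -41·4 + ½·1·4² = -156 cm; v ends -37 cm/s.
10–11 s: v starts -37 cm/s; Δx = -37·1 + ½·-9·1² = -41.5 cm; v ends -46 cm/s.
x(11) = 9 + Σ Δx = -360.5 cm.

-360.5 cm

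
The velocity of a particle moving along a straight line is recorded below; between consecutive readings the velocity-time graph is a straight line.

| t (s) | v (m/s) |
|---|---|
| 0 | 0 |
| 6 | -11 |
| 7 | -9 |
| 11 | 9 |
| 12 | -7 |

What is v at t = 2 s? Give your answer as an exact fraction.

On 0–6 s the graph is linear from 0 to -11 m/s: v(2) = 0 + (-11 − 0)·(2 − 0)/(6 − 0) = -11/3 m/s.

-11/3 m/s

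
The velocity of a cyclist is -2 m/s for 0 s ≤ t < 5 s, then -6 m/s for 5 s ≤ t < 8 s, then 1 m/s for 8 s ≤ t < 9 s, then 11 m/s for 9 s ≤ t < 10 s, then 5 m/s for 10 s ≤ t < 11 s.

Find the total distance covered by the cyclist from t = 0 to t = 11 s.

Distance (not displacement) is the total path length: add the absolute areas under v-t.
0–5 s: |-2| × 5 = 10 m
5–8 s: |-6| × 3 = 18 m
8–9 s: |1| × 1 = 1 m
9–10 s: |11| × 1 = 11 m
10–11 s: |5| × 1 = 5 m
Total distance = 45 m

45 m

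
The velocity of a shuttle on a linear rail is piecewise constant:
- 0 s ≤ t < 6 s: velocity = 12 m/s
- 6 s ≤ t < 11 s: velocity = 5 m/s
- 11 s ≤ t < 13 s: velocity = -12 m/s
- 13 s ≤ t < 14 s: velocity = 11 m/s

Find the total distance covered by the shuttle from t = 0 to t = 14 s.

132 m

Distance (not displacement) is the total path length: add the absolute areas under v-t.
0–6 s: |12| × 6 = 72 m
6–11 s: |5| × 5 = 25 m
11–13 s: |-12| × 2 = 24 m
13–14 s: |11| × 1 = 11 m
Total distance = 132 m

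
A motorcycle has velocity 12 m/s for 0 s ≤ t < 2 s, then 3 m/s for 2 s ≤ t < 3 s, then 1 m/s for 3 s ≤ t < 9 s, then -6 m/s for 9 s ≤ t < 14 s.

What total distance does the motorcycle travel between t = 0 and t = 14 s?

Distance (not displacement) is the total path length: add the absolute areas under v-t.
0–2 s: |12| × 2 = 24 m
2–3 s: |3| × 1 = 3 m
3–9 s: |1| × 6 = 6 m
9–14 s: |-6| × 5 = 30 m
Total distance = 63 m

63 m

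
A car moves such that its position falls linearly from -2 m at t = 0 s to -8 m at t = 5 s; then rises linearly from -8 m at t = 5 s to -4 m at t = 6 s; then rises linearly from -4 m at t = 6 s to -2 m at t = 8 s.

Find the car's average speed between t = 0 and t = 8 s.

1.5 m/s

Average speed = (total path length)/(elapsed time); on a piecewise-linear x-t graph the path length is Σ|Δx|.
0–5 s: |Δx| = |-8 − -2| = 6 m
5–6 s: |Δx| = |-4 − -8| = 4 m
6–8 s: |Δx| = |-2 − -4| = 2 m
Total path = 12 m; average speed = 12/8 = 1.5 m/s.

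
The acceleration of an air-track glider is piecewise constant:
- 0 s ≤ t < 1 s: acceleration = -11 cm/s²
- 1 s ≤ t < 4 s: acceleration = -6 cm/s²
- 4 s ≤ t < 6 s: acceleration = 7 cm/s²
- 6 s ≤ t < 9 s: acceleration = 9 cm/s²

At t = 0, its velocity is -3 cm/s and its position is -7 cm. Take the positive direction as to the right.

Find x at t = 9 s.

On each constant-a segment, Δv = aΔt and Δx = v₀Δt + ½aΔt²; chain segment to segment.
0–1 s: v starts -3 cm/s; Δx = -3·1 + ½·-11·1² = -8.5 cm; v ends -14 cm/s.
1–4 s: v starts -14 cm/s; Δx = -14·3 + ½·-6·3² = -69 cm; v ends -32 cm/s.
4–6 s: v starts -32 cm/s; Δx = -32·2 + ½·7·2² = -50 cm; v ends -18 cm/s.
6–9 s: v starts -18 cm/s; Δx = -18·3 + ½·9·3² = -13.5 cm; v ends 9 cm/s.
x(9) = -7 + Σ Δx = -148 cm.

-148 cm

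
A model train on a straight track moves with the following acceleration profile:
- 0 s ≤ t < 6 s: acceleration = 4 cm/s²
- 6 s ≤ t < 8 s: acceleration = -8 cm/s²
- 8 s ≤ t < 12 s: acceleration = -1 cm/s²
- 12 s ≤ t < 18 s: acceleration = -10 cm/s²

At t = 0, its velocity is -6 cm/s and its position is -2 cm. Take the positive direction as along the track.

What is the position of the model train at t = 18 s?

-138 cm

On each constant-a segment, Δv = aΔt and Δx = v₀Δt + ½aΔt²; chain segment to segment.
0–6 s: v starts -6 cm/s; Δx = -6·6 + ½·4·6² = 36 cm; v ends 18 cm/s.
6–8 s: v starts 18 cm/s; Δx = 18·2 + ½·-8·2² = 20 cm; v ends 2 cm/s.
8–12 s: v starts 2 cm/s; Δx = 2·4 + ½·-1·4² = 0 cm; v ends -2 cm/s.
12–18 s: v starts -2 cm/s; Δx = -2·6 + ½·-10·6² = -192 cm; v ends -62 cm/s.
x(18) = -2 + Σ Δx = -138 cm.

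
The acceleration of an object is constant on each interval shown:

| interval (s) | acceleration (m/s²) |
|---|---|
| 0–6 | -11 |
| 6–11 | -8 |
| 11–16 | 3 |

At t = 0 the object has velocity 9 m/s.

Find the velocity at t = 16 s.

Δv equals the area under the a-t graph; then v = v₀ + Δv.
0–6 s: -11 × 6 = -66 m/s
6–11 s: -8 × 5 = -40 m/s
11–16 s: 3 × 5 = 15 m/s
Δv = -91 m/s, so v(16) = 9 + (-91) = -82 m/s.

-82 m/s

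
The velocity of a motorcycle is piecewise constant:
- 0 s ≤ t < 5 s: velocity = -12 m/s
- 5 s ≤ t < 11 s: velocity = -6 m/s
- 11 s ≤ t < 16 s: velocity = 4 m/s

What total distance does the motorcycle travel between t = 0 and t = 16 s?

116 m

Distance (not displacement) is the total path length: add the absolute areas under v-t.
0–5 s: |-12| × 5 = 60 m
5–11 s: |-6| × 6 = 36 m
11–16 s: |4| × 5 = 20 m
Total distance = 116 m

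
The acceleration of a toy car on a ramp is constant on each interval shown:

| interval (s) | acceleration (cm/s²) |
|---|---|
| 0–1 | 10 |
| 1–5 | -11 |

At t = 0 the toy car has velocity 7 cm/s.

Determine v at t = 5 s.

Δv equals the area under the a-t graph; then v = v₀ + Δv.
0–1 s: 10 × 1 = 10 cm/s
1–5 s: -11 × 4 = -44 cm/s
Δv = -34 cm/s, so v(5) = 7 + (-34) = -27 cm/s.

-27 cm/s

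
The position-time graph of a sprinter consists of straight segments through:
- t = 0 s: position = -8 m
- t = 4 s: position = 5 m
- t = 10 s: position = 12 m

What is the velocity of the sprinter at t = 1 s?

Velocity is the slope of the x-t graph on 0–4 s: (5 − -8)/(4 − 0) = 3.25 m/s.

3.25 m/s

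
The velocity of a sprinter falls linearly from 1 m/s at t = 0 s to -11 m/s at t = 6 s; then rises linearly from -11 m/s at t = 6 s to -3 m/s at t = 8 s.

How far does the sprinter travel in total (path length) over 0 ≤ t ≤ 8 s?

44.5 m

Total distance travelled is ∫|v| dt — sum the magnitudes of each area piece.
0–6 s: v = 0 at t = 0.5 s; triangle areas 0.25 + 30.25 = 30.5 m
6–8 s: |½(-11 + -3)(2)| = 14 m
Total distance = 44.5 m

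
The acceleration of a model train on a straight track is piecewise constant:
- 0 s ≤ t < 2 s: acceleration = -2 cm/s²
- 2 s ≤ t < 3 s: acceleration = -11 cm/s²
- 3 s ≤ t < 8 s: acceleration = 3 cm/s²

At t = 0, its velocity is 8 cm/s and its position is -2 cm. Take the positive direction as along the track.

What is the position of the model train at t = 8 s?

On each constant-a segment, Δv = aΔt and Δx = v₀Δt + ½aΔt²; chain segment to segment.
0–2 s: v starts 8 cm/s; Δx = 8·2 + ½·-2·2² = 12 cm; v ends 4 cm/s.
2–3 s: v starts 4 cm/s; Δx = 4·1 + ½·-11·1² = -1.5 cm; v ends -7 cm/s.
3–8 s: v starts -7 cm/s; Δx = -7·5 + ½·3·5² = 2.5 cm; v ends 8 cm/s.
x(8) = -2 + Σ Δx = 11 cm.

11 cm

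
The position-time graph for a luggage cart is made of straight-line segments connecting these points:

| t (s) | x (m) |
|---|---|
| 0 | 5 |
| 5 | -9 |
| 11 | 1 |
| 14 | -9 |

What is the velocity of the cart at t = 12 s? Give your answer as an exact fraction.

Velocity is the slope of the x-t graph on 11–14 s: (-9 − 1)/(14 − 11) = -10/3 m/s.

-10/3 m/s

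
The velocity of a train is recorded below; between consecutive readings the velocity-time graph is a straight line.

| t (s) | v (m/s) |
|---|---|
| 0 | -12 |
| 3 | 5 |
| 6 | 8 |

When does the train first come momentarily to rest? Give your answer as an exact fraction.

v changes sign on 0–3 s (from -12 to 5); the graph is linear there, so v = 0 at t = 0 + (12)·(3 − 0)/(5 − -12) = 36/17 s.

t = 36/17 s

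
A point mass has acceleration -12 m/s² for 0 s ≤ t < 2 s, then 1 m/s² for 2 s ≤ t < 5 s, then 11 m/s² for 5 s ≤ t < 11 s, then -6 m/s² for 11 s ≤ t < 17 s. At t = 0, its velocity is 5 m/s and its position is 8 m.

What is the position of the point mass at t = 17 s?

On each constant-a segment, Δv = aΔt and Δx = v₀Δt + ½aΔt²; chain segment to segment.
0–2 s: v starts 5 m/s; Δx = 5·2 + ½·-12·2² = -14 m; v ends -19 m/s.
2–5 s: v starts -19 m/s; Δx = -19·3 + ½·1·3² = -52.5 m; v ends -16 m/s.
5–11 s: v starts -16 m/s; Δx = -16·6 + ½·11·6² = 102 m; v ends 50 m/s.
11–17 s: v starts 50 m/s; Δx = 50·6 + ½·-6·6² = 192 m; v ends 14 m/s.
x(17) = 8 + Σ Δx = 235.5 m.

235.5 m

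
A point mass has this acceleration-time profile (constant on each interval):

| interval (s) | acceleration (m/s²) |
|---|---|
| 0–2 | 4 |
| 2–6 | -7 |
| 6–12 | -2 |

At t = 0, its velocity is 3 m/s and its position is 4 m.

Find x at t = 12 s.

-132 m

On each constant-a segment, Δv = aΔt and Δx = v₀Δt + ½aΔt²; chain segment to segment.
0–2 s: v starts 3 m/s; Δx = 3·2 + ½·4·2² = 14 m; v ends 11 m/s.
2–6 s: v starts 11 m/s; Δx = 11·4 + ½·-7·4² = -12 m; v ends -17 m/s.
6–12 s: v starts -17 m/s; Δx = -17·6 + ½·-2·6² = -138 m; v ends -29 m/s.
x(12) = 4 + Σ Δx = -132 m.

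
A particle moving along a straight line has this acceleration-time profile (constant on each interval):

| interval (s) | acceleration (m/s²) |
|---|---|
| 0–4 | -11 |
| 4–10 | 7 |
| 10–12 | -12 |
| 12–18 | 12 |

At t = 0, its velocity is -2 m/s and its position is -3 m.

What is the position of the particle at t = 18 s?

On each constant-a segment, Δv = aΔt and Δx = v₀Δt + ½aΔt²; chain segment to segment.
0–4 s: v starts -2 m/s; Δx = -2·4 + ½·-11·4² = -96 m; v ends -46 m/s.
4–10 s: v starts -46 m/s; Δx = -46·6 + ½·7·6² = -150 m; v ends -4 m/s.
10–12 s: v starts -4 m/s; Δx = -4·2 + ½·-12·2² = -32 m; v ends -28 m/s.
12–18 s: v starts -28 m/s; Δx = -28·6 + ½·12·6² = 48 m; v ends 44 m/s.
x(18) = -3 + Σ Δx = -233 m.

-233 m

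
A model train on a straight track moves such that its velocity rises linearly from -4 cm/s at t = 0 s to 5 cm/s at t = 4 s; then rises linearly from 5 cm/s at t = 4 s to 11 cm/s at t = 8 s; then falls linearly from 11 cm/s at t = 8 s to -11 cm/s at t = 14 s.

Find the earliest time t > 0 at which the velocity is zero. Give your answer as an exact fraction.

v changes sign on 0–4 s (from -4 to 5); the graph is linear there, so v = 0 at t = 0 + (4)·(4 − 0)/(5 − -4) = 16/9 s.

t = 16/9 s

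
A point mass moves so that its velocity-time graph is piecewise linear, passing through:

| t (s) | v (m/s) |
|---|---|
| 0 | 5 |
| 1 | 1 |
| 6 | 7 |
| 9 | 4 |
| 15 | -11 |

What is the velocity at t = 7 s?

6 m/s

On 6–9 s the graph is linear from 7 to 4 m/s: v(7) = 7 + (4 − 7)·(7 − 6)/(9 − 6) = 6 m/s.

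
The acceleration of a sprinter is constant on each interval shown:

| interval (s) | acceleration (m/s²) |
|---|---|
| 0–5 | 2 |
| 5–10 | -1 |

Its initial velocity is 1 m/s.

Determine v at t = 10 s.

Δv equals the area under the a-t graph; then v = v₀ + Δv.
0–5 s: 2 × 5 = 10 m/s
5–10 s: -1 × 5 = -5 m/s
Δv = 5 m/s, so v(10) = 1 + (5) = 6 m/s.

6 m/s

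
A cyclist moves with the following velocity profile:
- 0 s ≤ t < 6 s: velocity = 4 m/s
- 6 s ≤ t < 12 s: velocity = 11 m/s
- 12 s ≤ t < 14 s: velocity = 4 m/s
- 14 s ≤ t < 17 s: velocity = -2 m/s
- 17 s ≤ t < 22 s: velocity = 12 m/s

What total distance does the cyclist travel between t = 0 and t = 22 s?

164 m

Distance (not displacement) is the total path length: add the absolute areas under v-t.
0–6 s: |4| × 6 = 24 m
6–12 s: |11| × 6 = 66 m
12–14 s: |4| × 2 = 8 m
14–17 s: |-2| × 3 = 6 m
17–22 s: |12| × 5 = 60 m
Total distance = 164 m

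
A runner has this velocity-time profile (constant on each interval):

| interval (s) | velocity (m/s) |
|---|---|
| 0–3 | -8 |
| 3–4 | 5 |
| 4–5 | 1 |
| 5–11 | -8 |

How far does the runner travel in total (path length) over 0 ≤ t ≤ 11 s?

Total distance travelled is ∫|v| dt — sum the magnitudes of each area piece.
0–3 s: |-8| × 3 = 24 m
3–4 s: |5| × 1 = 5 m
4–5 s: |1| × 1 = 1 m
5–11 s: |-8| × 6 = 48 m
Total distance = 78 m

78 m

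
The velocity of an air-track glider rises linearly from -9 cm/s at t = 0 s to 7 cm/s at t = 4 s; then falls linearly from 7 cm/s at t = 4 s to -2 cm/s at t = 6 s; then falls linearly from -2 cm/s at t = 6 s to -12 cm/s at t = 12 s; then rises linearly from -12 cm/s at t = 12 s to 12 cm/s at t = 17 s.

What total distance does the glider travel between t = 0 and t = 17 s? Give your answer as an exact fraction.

3389/36 cm

Total distance travelled is ∫|v| dt — sum the magnitudes of each area piece.
0–4 s: v = 0 at t = 2.25 s; triangle areas 10.125 + 6.125 = 16.25 cm
4–6 s: v = 0 at t = 50/9 s; triangle areas 49/9 + 4/9 = 53/9 cm
6–12 s: |½(-2 + -12)(6)| = 42 cm
12–17 s: v = 0 at t = 14.5 s; triangle areas 15 + 15 = 30 cm
Total distance = 3389/36 cm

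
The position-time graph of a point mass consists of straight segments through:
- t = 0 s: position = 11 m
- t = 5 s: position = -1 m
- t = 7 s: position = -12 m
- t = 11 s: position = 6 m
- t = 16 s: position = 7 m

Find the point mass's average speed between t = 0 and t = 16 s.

Average speed = (total path length)/(elapsed time); on a piecewise-linear x-t graph the path length is Σ|Δx|.
0–5 s: |Δx| = |-1 − 11| = 12 m
5–7 s: |Δx| = |-12 − -1| = 11 m
7–11 s: |Δx| = |6 − -12| = 18 m
11–16 s: |Δx| = |7 − 6| = 1 m
Total path = 42 m; average speed = 42/16 = 2.625 m/s.

2.625 m/s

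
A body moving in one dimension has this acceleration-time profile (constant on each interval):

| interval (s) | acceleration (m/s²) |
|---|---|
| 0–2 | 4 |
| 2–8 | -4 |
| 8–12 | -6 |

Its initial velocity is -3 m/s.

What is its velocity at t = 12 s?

-43 m/s

Δv equals the area under the a-t graph; then v = v₀ + Δv.
0–2 s: 4 × 2 = 8 m/s
2–8 s: -4 × 6 = -24 m/s
8–12 s: -6 × 4 = -24 m/s
Δv = -40 m/s, so v(12) = -3 + (-40) = -43 m/s.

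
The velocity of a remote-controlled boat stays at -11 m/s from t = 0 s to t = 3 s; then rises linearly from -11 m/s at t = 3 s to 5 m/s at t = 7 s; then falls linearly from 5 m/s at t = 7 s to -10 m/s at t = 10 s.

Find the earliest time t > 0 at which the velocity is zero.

t = 5.75 s

v changes sign on 3–7 s (from -11 to 5); the graph is linear there, so v = 0 at t = 3 + (11)·(7 − 3)/(5 − -11) = 5.75 s.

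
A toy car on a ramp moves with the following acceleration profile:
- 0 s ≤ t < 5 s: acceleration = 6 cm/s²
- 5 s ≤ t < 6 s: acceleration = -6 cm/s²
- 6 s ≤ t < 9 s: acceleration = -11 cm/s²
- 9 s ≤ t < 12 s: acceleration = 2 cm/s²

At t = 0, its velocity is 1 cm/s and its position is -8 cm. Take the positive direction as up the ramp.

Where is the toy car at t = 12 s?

On each constant-a segment, Δv = aΔt and Δx = v₀Δt + ½aΔt²; chain segment to segment.
0–5 s: v starts 1 cm/s; Δx = 1·5 + ½·6·5² = 80 cm; v ends 31 cm/s.
5–6 s: v starts 31 cm/s; Δx = 31·1 + ½·-6·1² = 28 cm; v ends 25 cm/s.
6–9 s: v starts 25 cm/s; Δx = 25·3 + ½·-11·3² = 25.5 cm; v ends -8 cm/s.
9–12 s: v starts -8 cm/s; Δx = -8·3 + ½·2·3² = -15 cm; v ends -2 cm/s.
x(12) = -8 + Σ Δx = 110.5 cm.

110.5 cm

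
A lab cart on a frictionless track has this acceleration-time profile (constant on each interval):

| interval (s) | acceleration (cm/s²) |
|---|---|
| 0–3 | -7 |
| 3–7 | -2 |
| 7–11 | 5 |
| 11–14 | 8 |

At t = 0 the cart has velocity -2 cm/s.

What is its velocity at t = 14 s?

Δv equals the area under the a-t graph; then v = v₀ + Δv.
0–3 s: -7 × 3 = -21 cm/s
3–7 s: -2 × 4 = -8 cm/s
7–11 s: 5 × 4 = 20 cm/s
11–14 s: 8 × 3 = 24 cm/s
Δv = 15 cm/s, so v(14) = -2 + (15) = 13 cm/s.

13 cm/s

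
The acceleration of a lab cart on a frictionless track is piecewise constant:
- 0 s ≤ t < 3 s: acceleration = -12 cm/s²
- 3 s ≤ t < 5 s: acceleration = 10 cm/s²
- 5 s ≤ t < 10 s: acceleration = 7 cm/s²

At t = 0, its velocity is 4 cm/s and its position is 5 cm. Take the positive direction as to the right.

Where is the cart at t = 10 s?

On each constant-a segment, Δv = aΔt and Δx = v₀Δt + ½aΔt²; chain segment to segment.
0–3 s: v starts 4 cm/s; Δx = 4·3 + ½·-12·3² = -42 cm; v ends -32 cm/s.
3–5 s: v starts -32 cm/s; Δx = -32·2 + ½·10·2² = -44 cm; v ends -12 cm/s.
5–10 s: v starts -12 cm/s; Δx = -12·5 + ½·7·5² = 27.5 cm; v ends 23 cm/s.
x(10) = 5 + Σ Δx = -53.5 cm.

-53.5 cm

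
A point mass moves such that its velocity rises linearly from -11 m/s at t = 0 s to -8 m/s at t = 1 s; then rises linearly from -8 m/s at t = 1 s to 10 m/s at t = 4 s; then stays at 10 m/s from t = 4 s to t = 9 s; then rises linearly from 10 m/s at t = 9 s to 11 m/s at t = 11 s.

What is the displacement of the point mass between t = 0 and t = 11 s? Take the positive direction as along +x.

64.5 m

Displacement is the signed area under the v-t curve.
0–1 s: ½(-11 + -8)(1) = -9.5 m
1–4 s: ½(-8 + 10)(3) = 3 m
4–9 s: 10 × 5 = 50 m
9–11 s: ½(10 + 11)(2) = 21 m
Net displacement = 64.5 m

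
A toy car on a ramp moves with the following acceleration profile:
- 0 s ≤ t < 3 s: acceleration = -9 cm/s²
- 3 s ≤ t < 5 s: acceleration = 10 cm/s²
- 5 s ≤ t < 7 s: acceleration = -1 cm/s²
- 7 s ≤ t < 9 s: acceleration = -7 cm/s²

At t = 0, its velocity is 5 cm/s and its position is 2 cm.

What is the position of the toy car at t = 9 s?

-75.5 cm

On each constant-a segment, Δv = aΔt and Δx = v₀Δt + ½aΔt²; chain segment to segment.
0–3 s: v starts 5 cm/s; Δx = 5·3 + ½·-9·3² = -25.5 cm; v ends -22 cm/s.
3–5 s: v starts -22 cm/s; Δx = -22·2 + ½·10·2² = -24 cm; v ends -2 cm/s.
5–7 s: v starts -2 cm/s; Δx = -2·2 + ½·-1·2² = -6 cm; v ends -4 cm/s.
7–9 s: v starts -4 cm/s; Δx = -4·2 + ½·-7·2² = -22 cm; v ends -18 cm/s.
x(9) = 2 + Σ Δx = -75.5 cm.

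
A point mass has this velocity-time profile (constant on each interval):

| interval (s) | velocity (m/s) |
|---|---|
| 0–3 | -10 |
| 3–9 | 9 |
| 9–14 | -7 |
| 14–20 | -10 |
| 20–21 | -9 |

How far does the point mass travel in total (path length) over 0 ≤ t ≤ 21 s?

188 m

Total distance travelled is ∫|v| dt — sum the magnitudes of each area piece.
0–3 s: |-10| × 3 = 30 m
3–9 s: |9| × 6 = 54 m
9–14 s: |-7| × 5 = 35 m
14–20 s: |-10| × 6 = 60 m
20–21 s: |-9| × 1 = 9 m
Total distance = 188 m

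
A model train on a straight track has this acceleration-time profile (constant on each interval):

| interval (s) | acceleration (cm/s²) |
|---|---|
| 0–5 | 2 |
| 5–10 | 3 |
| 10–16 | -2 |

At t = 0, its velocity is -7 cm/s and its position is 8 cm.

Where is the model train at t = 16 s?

122.5 cm

On each constant-a segment, Δv = aΔt and Δx = v₀Δt + ½aΔt²; chain segment to segment.
0–5 s: v starts -7 cm/s; Δx = -7·5 + ½·2·5² = -10 cm; v ends 3 cm/s.
5–10 s: v starts 3 cm/s; Δx = 3·5 + ½·3·5² = 52.5 cm; v ends 18 cm/s.
10–16 s: v starts 18 cm/s; Δx = 18·6 + ½·-2·6² = 72 cm; v ends 6 cm/s.
x(16) = 8 + Σ Δx = 122.5 cm.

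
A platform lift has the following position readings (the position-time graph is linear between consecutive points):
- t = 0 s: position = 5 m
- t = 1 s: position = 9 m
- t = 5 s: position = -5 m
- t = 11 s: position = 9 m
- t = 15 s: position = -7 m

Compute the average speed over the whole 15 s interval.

3.2 m/s

Average speed = (total path length)/(elapsed time); on a piecewise-linear x-t graph the path length is Σ|Δx|.
0–1 s: |Δx| = |9 − 5| = 4 m
1–5 s: |Δx| = |-5 − 9| = 14 m
5–11 s: |Δx| = |9 − -5| = 14 m
11–15 s: |Δx| = |-7 − 9| = 16 m
Total path = 48 m; average speed = 48/15 = 3.2 m/s.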